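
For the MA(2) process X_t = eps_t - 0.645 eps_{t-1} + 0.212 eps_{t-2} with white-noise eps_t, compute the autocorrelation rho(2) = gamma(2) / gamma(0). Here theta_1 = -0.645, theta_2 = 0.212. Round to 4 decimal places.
\rho(2) = 0.1451

For an MA(q) process with theta_0 = 1, the autocovariance is
  gamma(k) = sigma^2 * sum_{i=0..q-k} theta_i * theta_{i+k},
and rho(k) = gamma(k) / gamma(0). Sigma^2 cancels.
  numerator   = (1)*(0.212) = 0.212.
  denominator = (1)^2 + (-0.645)^2 + (0.212)^2 = 1.460969.
  rho(2) = 0.212 / 1.460969 = 0.1451.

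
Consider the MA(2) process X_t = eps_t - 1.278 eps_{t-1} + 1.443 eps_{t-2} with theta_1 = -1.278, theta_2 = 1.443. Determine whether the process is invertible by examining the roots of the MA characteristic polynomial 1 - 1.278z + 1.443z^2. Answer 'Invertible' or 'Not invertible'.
\text{Not invertible}

The MA(q) characteristic polynomial is P(z) = 1 - 1.278z + 1.443z^2.
Invertibility requires all roots to lie outside the unit circle, i.e. |z| > 1 for every root.
Set 1 + (-1.278) z + (1.443) z^2 = 0, i.e. a z^2 + b z + c = 0 with a = 1.443, b = -1.278, c = 1.
Discriminant D = b^2 - 4ac = (-1.278)^2 - 4*(1.443)*1 = 1.633284 - (5.772) = -4.138716.
D < 0, so the roots are the complex-conjugate pair z = (-b +/- i sqrt(-D)) / (2a) = 0.4428 +/- 0.7049i.
For a conjugate pair |z|^2 = z * conj(z) = (product of roots) = c/a = 1/(1.443) = 0.693001, so |z| = sqrt(0.693001) = 0.8325 for both roots.
Moduli of all roots: 0.8325, 0.8325.
All moduli strictly greater than 1? No.
Verdict: Not invertible.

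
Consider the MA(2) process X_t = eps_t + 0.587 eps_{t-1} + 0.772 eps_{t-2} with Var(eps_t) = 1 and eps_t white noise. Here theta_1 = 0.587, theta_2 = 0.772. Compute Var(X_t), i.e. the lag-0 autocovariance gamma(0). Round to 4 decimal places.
\gamma(0) = 1.9406

For an MA(q) process X_t = eps_t + sum_i theta_i eps_{t-i} with
Var(eps_t) = sigma^2, the variance is
  gamma(0) = sigma^2 * (1 + sum_i theta_i^2).
  sum_i theta_i^2 = (0.587)^2 + (0.772)^2 = 0.344569 + 0.595984 = 0.940553.
  gamma(0) = 1 * (1 + 0.940553) = 1 * 1.940553 = 1.940553, which rounds to 1.9406.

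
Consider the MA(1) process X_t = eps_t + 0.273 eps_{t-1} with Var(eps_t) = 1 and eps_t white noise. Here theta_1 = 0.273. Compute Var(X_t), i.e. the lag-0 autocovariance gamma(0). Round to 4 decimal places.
\gamma(0) = 1.0745

For an MA(q) process X_t = eps_t + sum_i theta_i eps_{t-i} with
Var(eps_t) = sigma^2, the variance is
  gamma(0) = sigma^2 * (1 + sum_i theta_i^2).
  sum_i theta_i^2 = (0.273)^2 = 0.074529.
  gamma(0) = 1 * (1 + 0.074529) = 1 * 1.074529 = 1.074529, which rounds to 1.0745.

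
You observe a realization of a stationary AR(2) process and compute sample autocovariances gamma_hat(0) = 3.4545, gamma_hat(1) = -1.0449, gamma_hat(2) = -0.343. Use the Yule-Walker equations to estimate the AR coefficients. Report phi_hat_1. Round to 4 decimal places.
\hat\phi_{1} = -0.3660

The Yule-Walker equations for an AR(p) process read, in matrix form,
  Gamma_p phi = r_p,   with   (Gamma_p)_{ij} = gamma(|i - j|),
                       (r_p)_i = gamma(i),   i,j = 1..p.
Substitute the sample gammas (Toeplitz matrix and right-hand side of size 2):
  Gamma_p = [[3.4545, -1.0449], [-1.0449, 3.4545]]
  r_p     = [-1.0449, -0.343]
Written out:
  3.4545 phi_1 - 1.0449 phi_2 = -1.0449
  -1.0449 phi_1 + 3.4545 phi_2 = -0.343
Solve by Cramer's rule:
  det = gamma(0)^2 - gamma(1)^2 = (3.4545)^2 - (-1.0449)^2 = 11.93357025 - 1.09181601 = 10.84175424
  phi_hat_1 = [gamma(1) gamma(0) - gamma(1) gamma(2)] / det = [(-1.0449)(3.4545) - (-1.0449)(-0.343)] / 10.84175424 = -3.96800775 / 10.84175424 = -0.366
  phi_hat_2 = [gamma(0) gamma(2) - gamma(1)^2] / det = [(3.4545)(-0.343) - (-1.0449)^2] / 10.84175424 = -2.27670951 / 10.84175424 = -0.21
So phi_hat = [-0.3660, -0.2100].
Therefore phi_hat_1 = -0.3660.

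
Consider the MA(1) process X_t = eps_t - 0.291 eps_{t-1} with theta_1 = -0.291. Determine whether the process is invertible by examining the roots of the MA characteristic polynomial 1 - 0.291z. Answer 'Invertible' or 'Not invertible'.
\text{Invertible}

The MA(q) characteristic polynomial is P(z) = 1 - 0.291z.
Invertibility requires all roots to lie outside the unit circle, i.e. |z| > 1 for every root.
This is linear in z: 1 + (-0.291) z = 0  =>  z = -1/(-0.291) = 3.436426,  |z| = 3.436426.
Moduli of all roots: 3.4364.
All moduli strictly greater than 1? Yes.
Verdict: Invertible.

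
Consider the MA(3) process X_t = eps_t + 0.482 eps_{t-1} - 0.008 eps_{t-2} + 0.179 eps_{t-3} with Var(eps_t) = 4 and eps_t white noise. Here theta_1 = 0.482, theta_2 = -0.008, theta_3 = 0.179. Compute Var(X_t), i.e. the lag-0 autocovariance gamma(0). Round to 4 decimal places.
\gamma(0) = 5.0577

For an MA(q) process X_t = eps_t + sum_i theta_i eps_{t-i} with
Var(eps_t) = sigma^2, the variance is
  gamma(0) = sigma^2 * (1 + sum_i theta_i^2).
  sum_i theta_i^2 = (0.482)^2 + (-0.008)^2 + (0.179)^2 = 0.232324 + 0.000064 + 0.032041 = 0.264429.
  gamma(0) = 4 * (1 + 0.264429) = 4 * 1.264429 = 5.057716, which rounds to 5.0577.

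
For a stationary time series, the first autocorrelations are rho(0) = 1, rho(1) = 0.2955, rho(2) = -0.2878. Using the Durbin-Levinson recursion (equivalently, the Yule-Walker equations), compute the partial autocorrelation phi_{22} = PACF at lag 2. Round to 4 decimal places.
\phi_{22} = -0.4110

The PACF at lag k is phi_{kk}, the last component of the solution
to the Yule-Walker system G_k phi = r_k where
  (G_k)_{ij} = rho(|i - j|), (r_k)_i = rho(i), i,j = 1..k.
Equivalently, Durbin-Levinson gives phi_{kk} iteratively:
  phi_{11} = rho(1)
  phi_{kk} = [rho(k) - sum_{j=1..k-1} phi_{k-1,j} rho(k-j)]
            / [1 - sum_{j=1..k-1} phi_{k-1,j} rho(j)],
  phi_{k,j} = phi_{k-1,j} - phi_{kk} phi_{k-1,k-j},  j = 1..k-1.
Step k = 1:
  phi_11 = rho(1) = 0.2955.
Step k = 2:
  phi_22 = [rho(2) - phi_11 rho(1)] / [1 - phi_11 rho(1)] = [-0.2878 - (0.2955)(0.2955)] / [1 - (0.2955)(0.2955)]
         = -0.37512025 / 0.91267975 = -0.411.
Therefore phi_{22} = -0.4110.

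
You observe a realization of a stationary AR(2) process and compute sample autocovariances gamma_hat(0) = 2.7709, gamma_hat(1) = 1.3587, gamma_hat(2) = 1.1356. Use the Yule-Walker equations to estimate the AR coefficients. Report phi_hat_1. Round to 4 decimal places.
\hat\phi_{1} = 0.3810

The Yule-Walker equations for an AR(p) process read, in matrix form,
  Gamma_p phi = r_p,   with   (Gamma_p)_{ij} = gamma(|i - j|),
                       (r_p)_i = gamma(i),   i,j = 1..p.
Substitute the sample gammas (Toeplitz matrix and right-hand side of size 2):
  Gamma_p = [[2.7709, 1.3587], [1.3587, 2.7709]]
  r_p     = [1.3587, 1.1356]
Written out:
  2.7709 phi_1 + 1.3587 phi_2 = 1.3587
  1.3587 phi_1 + 2.7709 phi_2 = 1.1356
Solve by Cramer's rule:
  det = gamma(0)^2 - gamma(1)^2 = (2.7709)^2 - (1.3587)^2 = 7.67788681 - 1.84606569 = 5.83182112
  phi_hat_1 = [gamma(1) gamma(0) - gamma(1) gamma(2)] / det = [(1.3587)(2.7709) - (1.3587)(1.1356)] / 5.83182112 = 2.22188211 / 5.83182112 = 0.381
  phi_hat_2 = [gamma(0) gamma(2) - gamma(1)^2] / det = [(2.7709)(1.1356) - (1.3587)^2] / 5.83182112 = 1.30056835 / 5.83182112 = 0.223
So phi_hat = [0.3810, 0.2230].
Therefore phi_hat_1 = 0.3810.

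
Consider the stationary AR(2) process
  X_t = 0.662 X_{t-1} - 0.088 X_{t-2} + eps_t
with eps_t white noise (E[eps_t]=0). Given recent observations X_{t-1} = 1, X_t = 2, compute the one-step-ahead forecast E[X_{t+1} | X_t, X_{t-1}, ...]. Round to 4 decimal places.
E[X_{t+1} \mid \mathcal F_t] = 1.2360

For an AR(p) model X_t = c + sum_i phi_i X_{t-i} + eps_t, the
one-step-ahead conditional mean is
  E[X_{t+1} | X_t, ...] = c + sum_i phi_i X_{t+1-i}.
Substitute known values:
  E[X_{t+1} | ...] = (0.662) * (2) + (-0.088) * (1)
                   = 1.2360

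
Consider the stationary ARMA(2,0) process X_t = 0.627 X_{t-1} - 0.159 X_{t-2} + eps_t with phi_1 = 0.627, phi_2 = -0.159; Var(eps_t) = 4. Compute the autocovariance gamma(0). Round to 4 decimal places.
\gamma(0) = 5.8017

Multiply the model equation by X_{t-k} and take expectations. With theta_0 = psi_0 = 1 and psi_j the MA(infinity) weights, this gives
  gamma(k) - sum_i phi_i gamma(k-i) = c_k,
  c_k = sigma^2 * sum_{j=k..q} theta_j psi_{j-k}   (c_k = 0 for k > q),
using gamma(-m) = gamma(m).
Pure AR (q = 0): c_0 = sigma^2 = 4, c_k = 0 for k >= 1.
Equations for k = 0, 1, 2 (AR order 2, c_2 = 0):
  (E0) gamma(0) = phi_1 gamma(1) + phi_2 gamma(2) + c_0
  (E1) gamma(1) = phi_1 gamma(0) + phi_2 gamma(1) + c_1
  (E2) gamma(2) = phi_1 gamma(1) + phi_2 gamma(0)
From (E1): gamma(1) = A gamma(0) + B with
  A = phi_1 / (1 - phi_2) = 0.627 / 1.159 = 0.540984,   B = c_1 / (1 - phi_2) = 0 / 1.159 = 0.
Insert (E2) into (E0): gamma(0) (1 - phi_2^2) = phi_1 (1 + phi_2) gamma(1) + c_0.
  phi_1 (1 + phi_2) = (0.627)(0.841) = 0.527307,   1 - phi_2^2 = 0.974719.
Replace gamma(1) by A gamma(0) + B and collect gamma(0):
  gamma(0) [0.974719 - (0.527307)(0.540984)] = c_0 = 4
  gamma(0) * 0.689455 = 4
  gamma(0) = 4 / 0.689455 = 5.801688.
Therefore gamma(0) = 5.8017 (to 4 decimal places).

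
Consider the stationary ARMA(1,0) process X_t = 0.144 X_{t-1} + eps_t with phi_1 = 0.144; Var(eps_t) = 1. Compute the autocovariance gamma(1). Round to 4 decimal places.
\gamma(1) = 0.1470

Multiply the model equation by X_{t-k} and take expectations. With theta_0 = psi_0 = 1 and psi_j the MA(infinity) weights, this gives
  gamma(k) - sum_i phi_i gamma(k-i) = c_k,
  c_k = sigma^2 * sum_{j=k..q} theta_j psi_{j-k}   (c_k = 0 for k > q),
using gamma(-m) = gamma(m).
Pure AR (q = 0): c_0 = sigma^2 = 1, c_k = 0 for k >= 1.
Equations for k = 0 and k = 1 (AR order 1):
  gamma(0) = phi_1 gamma(1) + c_0
  gamma(1) = phi_1 gamma(0) + c_1
Substituting the second into the first: gamma(0) (1 - phi_1^2) = c_0 + phi_1 c_1, so
  gamma(0) = c_0 / (1 - phi_1^2) = 1 / (1 - (0.144)^2) = 1 / 0.979264 = 1.021175.
  gamma(1) = phi_1 gamma(0) = (0.144)(1.021175) = 0.147049.
Therefore gamma(1) = 0.1470 (to 4 decimal places).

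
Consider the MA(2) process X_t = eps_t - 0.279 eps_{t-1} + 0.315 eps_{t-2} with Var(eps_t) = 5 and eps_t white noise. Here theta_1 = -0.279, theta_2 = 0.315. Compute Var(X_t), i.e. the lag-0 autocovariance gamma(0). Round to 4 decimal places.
\gamma(0) = 5.8853

For an MA(q) process X_t = eps_t + sum_i theta_i eps_{t-i} with
Var(eps_t) = sigma^2, the variance is
  gamma(0) = sigma^2 * (1 + sum_i theta_i^2).
  sum_i theta_i^2 = (-0.279)^2 + (0.315)^2 = 0.077841 + 0.099225 = 0.177066.
  gamma(0) = 5 * (1 + 0.177066) = 5 * 1.177066 = 5.88533, which rounds to 5.8853.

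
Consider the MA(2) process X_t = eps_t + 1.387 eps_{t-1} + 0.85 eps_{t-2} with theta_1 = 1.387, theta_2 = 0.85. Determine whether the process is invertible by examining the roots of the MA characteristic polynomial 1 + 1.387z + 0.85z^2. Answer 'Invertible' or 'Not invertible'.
\text{Invertible}

The MA(q) characteristic polynomial is P(z) = 1 + 1.387z + 0.85z^2.
Invertibility requires all roots to lie outside the unit circle, i.e. |z| > 1 for every root.
Set 1 + (1.387) z + (0.85) z^2 = 0, i.e. a z^2 + b z + c = 0 with a = 0.85, b = 1.387, c = 1.
Discriminant D = b^2 - 4ac = (1.387)^2 - 4*(0.85)*1 = 1.923769 - (3.4) = -1.476231.
D < 0, so the roots are the complex-conjugate pair z = (-b +/- i sqrt(-D)) / (2a) = -0.8159 +/- 0.7147i.
For a conjugate pair |z|^2 = z * conj(z) = (product of roots) = c/a = 1/(0.85) = 1.176471, so |z| = sqrt(1.176471) = 1.0847 for both roots.
Moduli of all roots: 1.0847, 1.0847.
All moduli strictly greater than 1? Yes.
Verdict: Invertible.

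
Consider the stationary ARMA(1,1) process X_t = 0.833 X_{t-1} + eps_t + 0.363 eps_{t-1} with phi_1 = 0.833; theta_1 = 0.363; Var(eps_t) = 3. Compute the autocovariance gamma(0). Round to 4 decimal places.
\gamma(0) = 17.0186

Multiply the model equation by X_{t-k} and take expectations. With theta_0 = psi_0 = 1 and psi_j the MA(infinity) weights, this gives
  gamma(k) - sum_i phi_i gamma(k-i) = c_k,
  c_k = sigma^2 * sum_{j=k..q} theta_j psi_{j-k}   (c_k = 0 for k > q),
using gamma(-m) = gamma(m).
psi-weights needed (psi_j = theta_j + sum_i phi_i psi_{j-i}):
  psi_1 = theta_1 + phi_1 = 0.363 + (0.833) = 1.196
Right-hand sides:
  c_0 = sigma^2 (1 + theta_1 psi_1) = 3 * (1 + (0.363)(1.196)) = 3 * 1.434148 = 4.302444
  c_1 = sigma^2 theta_1 = 3 * (0.363) = 1.089
  c_2 = 0
Equations for k = 0 and k = 1 (AR order 1):
  gamma(0) = phi_1 gamma(1) + c_0
  gamma(1) = phi_1 gamma(0) + c_1
Substituting the second into the first: gamma(0) (1 - phi_1^2) = c_0 + phi_1 c_1, so
  gamma(0) = (c_0 + phi_1 c_1) / (1 - phi_1^2) = (4.302444 + (0.833)(1.089)) / (1 - (0.833)^2) = 5.209581 / 0.306111 = 17.018601.
Therefore gamma(0) = 17.0186 (to 4 decimal places).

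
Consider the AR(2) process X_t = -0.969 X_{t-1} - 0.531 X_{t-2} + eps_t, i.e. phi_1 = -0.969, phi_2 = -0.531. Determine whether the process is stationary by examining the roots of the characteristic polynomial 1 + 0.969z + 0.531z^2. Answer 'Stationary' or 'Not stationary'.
\text{Stationary}

The AR(p) characteristic polynomial is P(z) = 1 + 0.969z + 0.531z^2.
Stationarity requires all roots to lie outside the unit circle, i.e. |z| > 1 for every root.
Set 1 + (0.969) z + (0.531) z^2 = 0, i.e. a z^2 + b z + c = 0 with a = 0.531, b = 0.969, c = 1.
Discriminant D = b^2 - 4ac = (0.969)^2 - 4*(0.531)*1 = 0.938961 - (2.124) = -1.185039.
D < 0, so the roots are the complex-conjugate pair z = (-b +/- i sqrt(-D)) / (2a) = -0.9124 +/- 1.025i.
For a conjugate pair |z|^2 = z * conj(z) = (product of roots) = c/a = 1/(0.531) = 1.883239, so |z| = sqrt(1.883239) = 1.3723 for both roots.
Moduli of all roots: 1.3723, 1.3723.
All moduli strictly greater than 1? Yes.
Verdict: Stationary.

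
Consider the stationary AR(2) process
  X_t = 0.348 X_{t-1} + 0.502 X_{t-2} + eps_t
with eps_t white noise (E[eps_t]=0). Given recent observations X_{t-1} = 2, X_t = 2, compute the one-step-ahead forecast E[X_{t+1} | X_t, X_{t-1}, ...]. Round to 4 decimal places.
E[X_{t+1} \mid \mathcal F_t] = 1.7000

For an AR(p) model X_t = c + sum_i phi_i X_{t-i} + eps_t, the
one-step-ahead conditional mean is
  E[X_{t+1} | X_t, ...] = c + sum_i phi_i X_{t+1-i}.
Substitute known values:
  E[X_{t+1} | ...] = (0.348) * (2) + (0.502) * (2)
                   = 1.7000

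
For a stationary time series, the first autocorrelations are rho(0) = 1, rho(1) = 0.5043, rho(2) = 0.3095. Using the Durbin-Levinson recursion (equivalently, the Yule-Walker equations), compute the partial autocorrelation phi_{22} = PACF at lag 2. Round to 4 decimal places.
\phi_{22} = 0.0740

The PACF at lag k is phi_{kk}, the last component of the solution
to the Yule-Walker system G_k phi = r_k where
  (G_k)_{ij} = rho(|i - j|), (r_k)_i = rho(i), i,j = 1..k.
Equivalently, Durbin-Levinson gives phi_{kk} iteratively:
  phi_{11} = rho(1)
  phi_{kk} = [rho(k) - sum_{j=1..k-1} phi_{k-1,j} rho(k-j)]
            / [1 - sum_{j=1..k-1} phi_{k-1,j} rho(j)],
  phi_{k,j} = phi_{k-1,j} - phi_{kk} phi_{k-1,k-j},  j = 1..k-1.
Step k = 1:
  phi_11 = rho(1) = 0.5043.
Step k = 2:
  phi_22 = [rho(2) - phi_11 rho(1)] / [1 - phi_11 rho(1)] = [0.3095 - (0.5043)(0.5043)] / [1 - (0.5043)(0.5043)]
         = 0.05518151 / 0.74568151 = 0.074.
Therefore phi_{22} = 0.0740.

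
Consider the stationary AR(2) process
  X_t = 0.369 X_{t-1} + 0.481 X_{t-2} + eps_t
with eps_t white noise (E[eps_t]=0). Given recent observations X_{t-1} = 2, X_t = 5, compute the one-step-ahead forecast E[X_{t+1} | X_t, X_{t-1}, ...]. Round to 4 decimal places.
E[X_{t+1} \mid \mathcal F_t] = 2.8070

For an AR(p) model X_t = c + sum_i phi_i X_{t-i} + eps_t, the
one-step-ahead conditional mean is
  E[X_{t+1} | X_t, ...] = c + sum_i phi_i X_{t+1-i}.
Substitute known values:
  E[X_{t+1} | ...] = (0.369) * (5) + (0.481) * (2)
                   = 2.8070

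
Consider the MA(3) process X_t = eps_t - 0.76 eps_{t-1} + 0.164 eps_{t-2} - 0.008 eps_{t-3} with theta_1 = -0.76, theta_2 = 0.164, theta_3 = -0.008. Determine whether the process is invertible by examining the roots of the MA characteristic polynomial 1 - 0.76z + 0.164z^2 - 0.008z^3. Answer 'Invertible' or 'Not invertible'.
\text{Invertible}

The MA(q) characteristic polynomial is P(z) = 1 - 0.76z + 0.164z^2 - 0.008z^3.
Invertibility requires all roots to lie outside the unit circle, i.e. |z| > 1 for every root.
Degree 3: look for a simple real root z0 first, then factor out (1 - z/z0) and solve the remaining quadratic.
Testing z0 = 2.5: P(2.5) = 1 + (-0.76)(2.5) + (0.164)(2.5)^2 + (-0.008)(2.5)^3
  = 1 + (-1.9) + (1.025) + (-0.125) = 0.  So z_0 = 2.5 is a root, |z_0| = 2.5.
Divide out the factor (1 - 0.4 z) = (1 - z/z0) (since 1/z0 = 0.4):
  P(z) = (1 - 0.4 z)(1 + (-0.36) z + (0.02) z^2)
  [check: z-coef -0.36 - (0.4) = -0.76; z^2-coef 0.02 - (0.4)(-0.36) = 0.164; z^3-coef -(0.4)(0.02) = -0.008.]
Remaining roots from the quadratic factor 1 + (-0.36) z + (0.02) z^2:
  Set 1 + (-0.36) z + (0.02) z^2 = 0, i.e. a z^2 + b z + c = 0 with a = 0.02, b = -0.36, c = 1.
  Discriminant D = b^2 - 4ac = (-0.36)^2 - 4*(0.02)*1 = 0.1296 - (0.08) = 0.0496.
  D >= 0, so the roots are real: z = (-b +/- sqrt(D)) / (2a) = (0.36 +/- 0.222711) / (0.04).
    z_1 = (0.36 + 0.222711) / (0.04) = 14.5678,   |z_1| = 14.5678.
    z_2 = (0.36 - 0.222711) / (0.04) = 3.4322,   |z_2| = 3.4322.
Moduli of all roots: 2.5000, 14.5678, 3.4322.
All moduli strictly greater than 1? Yes.
Verdict: Invertible.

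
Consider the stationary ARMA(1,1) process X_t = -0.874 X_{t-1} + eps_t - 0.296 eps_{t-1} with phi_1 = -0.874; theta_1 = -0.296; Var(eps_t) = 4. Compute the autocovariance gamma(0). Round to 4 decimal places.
\gamma(0) = 27.1895

Multiply the model equation by X_{t-k} and take expectations. With theta_0 = psi_0 = 1 and psi_j the MA(infinity) weights, this gives
  gamma(k) - sum_i phi_i gamma(k-i) = c_k,
  c_k = sigma^2 * sum_{j=k..q} theta_j psi_{j-k}   (c_k = 0 for k > q),
using gamma(-m) = gamma(m).
psi-weights needed (psi_j = theta_j + sum_i phi_i psi_{j-i}):
  psi_1 = theta_1 + phi_1 = -0.296 + (-0.874) = -1.17
Right-hand sides:
  c_0 = sigma^2 (1 + theta_1 psi_1) = 4 * (1 + (-0.296)(-1.17)) = 4 * 1.34632 = 5.38528
  c_1 = sigma^2 theta_1 = 4 * (-0.296) = -1.184
  c_2 = 0
Equations for k = 0 and k = 1 (AR order 1):
  gamma(0) = phi_1 gamma(1) + c_0
  gamma(1) = phi_1 gamma(0) + c_1
Substituting the second into the first: gamma(0) (1 - phi_1^2) = c_0 + phi_1 c_1, so
  gamma(0) = (c_0 + phi_1 c_1) / (1 - phi_1^2) = (5.38528 + (-0.874)(-1.184)) / (1 - (-0.874)^2) = 6.420096 / 0.236124 = 27.189511.
Therefore gamma(0) = 27.1895 (to 4 decimal places).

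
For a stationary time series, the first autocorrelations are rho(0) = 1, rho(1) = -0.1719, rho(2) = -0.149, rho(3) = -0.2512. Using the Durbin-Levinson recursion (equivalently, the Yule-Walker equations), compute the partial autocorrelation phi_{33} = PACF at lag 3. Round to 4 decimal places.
\phi_{33} = -0.3340

The PACF at lag k is phi_{kk}, the last component of the solution
to the Yule-Walker system G_k phi = r_k where
  (G_k)_{ij} = rho(|i - j|), (r_k)_i = rho(i), i,j = 1..k.
Equivalently, Durbin-Levinson gives phi_{kk} iteratively:
  phi_{11} = rho(1)
  phi_{kk} = [rho(k) - sum_{j=1..k-1} phi_{k-1,j} rho(k-j)]
            / [1 - sum_{j=1..k-1} phi_{k-1,j} rho(j)],
  phi_{k,j} = phi_{k-1,j} - phi_{kk} phi_{k-1,k-j},  j = 1..k-1.
Step k = 1:
  phi_11 = rho(1) = -0.1719.
Step k = 2:
  phi_22 = [rho(2) - phi_11 rho(1)] / [1 - phi_11 rho(1)] = [-0.149 - (-0.1719)(-0.1719)] / [1 - (-0.1719)(-0.1719)]
         = -0.17854961 / 0.97045039 = -0.183986.
  Update: phi_21 = phi_11 - phi_22 phi_11 = -0.1719 - (-0.183986)(-0.1719) = -0.203527.
Step k = 3:
  phi_33 = [rho(3) - phi_21 rho(2) - phi_22 rho(1)] / [1 - phi_21 rho(1) - phi_22 rho(2)]
    numerator   = -0.2512 - (-0.203527)(-0.149) - (-0.183986)(-0.1719) = -0.31315281
    denominator = 1 - (-0.203527)(-0.1719) - (-0.183986)(-0.149) = 0.9375997
  phi_33 = -0.31315281 / 0.9375997 = -0.334.
Therefore phi_{33} = -0.3340.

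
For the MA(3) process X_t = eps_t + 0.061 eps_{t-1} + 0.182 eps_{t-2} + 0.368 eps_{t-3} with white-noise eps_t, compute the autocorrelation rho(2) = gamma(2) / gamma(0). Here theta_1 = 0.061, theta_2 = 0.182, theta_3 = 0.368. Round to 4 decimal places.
\rho(2) = 0.1744

For an MA(q) process with theta_0 = 1, the autocovariance is
  gamma(k) = sigma^2 * sum_{i=0..q-k} theta_i * theta_{i+k},
and rho(k) = gamma(k) / gamma(0). Sigma^2 cancels.
  numerator   = (1)*(0.182) + (0.061)*(0.368) = 0.204448.
  denominator = (1)^2 + (0.061)^2 + (0.182)^2 + (0.368)^2 = 1.172269.
  rho(2) = 0.204448 / 1.172269 = 0.1744.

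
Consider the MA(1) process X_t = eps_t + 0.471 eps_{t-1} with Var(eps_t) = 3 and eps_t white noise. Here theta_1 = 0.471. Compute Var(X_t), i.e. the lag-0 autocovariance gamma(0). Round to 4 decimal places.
\gamma(0) = 3.6655

For an MA(q) process X_t = eps_t + sum_i theta_i eps_{t-i} with
Var(eps_t) = sigma^2, the variance is
  gamma(0) = sigma^2 * (1 + sum_i theta_i^2).
  sum_i theta_i^2 = (0.471)^2 = 0.221841.
  gamma(0) = 3 * (1 + 0.221841) = 3 * 1.221841 = 3.665523, which rounds to 3.6655.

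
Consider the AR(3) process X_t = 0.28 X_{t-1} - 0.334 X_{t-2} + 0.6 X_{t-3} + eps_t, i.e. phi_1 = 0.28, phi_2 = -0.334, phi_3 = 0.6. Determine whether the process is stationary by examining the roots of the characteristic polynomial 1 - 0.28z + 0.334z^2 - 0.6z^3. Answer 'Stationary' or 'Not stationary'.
\text{Stationary}

The AR(p) characteristic polynomial is P(z) = 1 - 0.28z + 0.334z^2 - 0.6z^3.
Stationarity requires all roots to lie outside the unit circle, i.e. |z| > 1 for every root.
Degree 3: look for a simple real root z0 first, then factor out (1 - z/z0) and solve the remaining quadratic.
Testing z0 = 1.25: P(1.25) = 1 + (-0.28)(1.25) + (0.334)(1.25)^2 + (-0.6)(1.25)^3
  = 1 + (-0.35) + (0.521875) + (-1.171875) = 0.  So z_0 = 1.25 is a root, |z_0| = 1.25.
Divide out the factor (1 - 0.8 z) = (1 - z/z0) (since 1/z0 = 0.8):
  P(z) = (1 - 0.8 z)(1 + (0.52) z + (0.75) z^2)
  [check: z-coef 0.52 - (0.8) = -0.28; z^2-coef 0.75 - (0.8)(0.52) = 0.334; z^3-coef -(0.8)(0.75) = -0.6.]
Remaining roots from the quadratic factor 1 + (0.52) z + (0.75) z^2:
  Set 1 + (0.52) z + (0.75) z^2 = 0, i.e. a z^2 + b z + c = 0 with a = 0.75, b = 0.52, c = 1.
  Discriminant D = b^2 - 4ac = (0.52)^2 - 4*(0.75)*1 = 0.2704 - (3) = -2.7296.
  D < 0, so the roots are the complex-conjugate pair z = (-b +/- i sqrt(-D)) / (2a) = -0.3467 +/- 1.1014i.
  For a conjugate pair |z|^2 = z * conj(z) = (product of roots) = c/a = 1/(0.75) = 1.333333, so |z| = sqrt(1.333333) = 1.1547 for both roots.
Moduli of all roots: 1.2500, 1.1547, 1.1547.
All moduli strictly greater than 1? Yes.
Verdict: Stationary.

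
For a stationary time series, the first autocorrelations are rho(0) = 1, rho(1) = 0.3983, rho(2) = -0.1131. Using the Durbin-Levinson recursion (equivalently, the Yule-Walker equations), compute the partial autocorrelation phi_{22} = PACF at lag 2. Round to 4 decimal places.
\phi_{22} = -0.3230

The PACF at lag k is phi_{kk}, the last component of the solution
to the Yule-Walker system G_k phi = r_k where
  (G_k)_{ij} = rho(|i - j|), (r_k)_i = rho(i), i,j = 1..k.
Equivalently, Durbin-Levinson gives phi_{kk} iteratively:
  phi_{11} = rho(1)
  phi_{kk} = [rho(k) - sum_{j=1..k-1} phi_{k-1,j} rho(k-j)]
            / [1 - sum_{j=1..k-1} phi_{k-1,j} rho(j)],
  phi_{k,j} = phi_{k-1,j} - phi_{kk} phi_{k-1,k-j},  j = 1..k-1.
Step k = 1:
  phi_11 = rho(1) = 0.3983.
Step k = 2:
  phi_22 = [rho(2) - phi_11 rho(1)] / [1 - phi_11 rho(1)] = [-0.1131 - (0.3983)(0.3983)] / [1 - (0.3983)(0.3983)]
         = -0.27174289 / 0.84135711 = -0.323.
Therefore phi_{22} = -0.3230.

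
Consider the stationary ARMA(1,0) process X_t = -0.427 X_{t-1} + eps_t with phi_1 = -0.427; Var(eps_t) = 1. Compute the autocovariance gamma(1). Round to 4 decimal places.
\gamma(1) = -0.5222

Multiply the model equation by X_{t-k} and take expectations. With theta_0 = psi_0 = 1 and psi_j the MA(infinity) weights, this gives
  gamma(k) - sum_i phi_i gamma(k-i) = c_k,
  c_k = sigma^2 * sum_{j=k..q} theta_j psi_{j-k}   (c_k = 0 for k > q),
using gamma(-m) = gamma(m).
Pure AR (q = 0): c_0 = sigma^2 = 1, c_k = 0 for k >= 1.
Equations for k = 0 and k = 1 (AR order 1):
  gamma(0) = phi_1 gamma(1) + c_0
  gamma(1) = phi_1 gamma(0) + c_1
Substituting the second into the first: gamma(0) (1 - phi_1^2) = c_0 + phi_1 c_1, so
  gamma(0) = c_0 / (1 - phi_1^2) = 1 / (1 - (-0.427)^2) = 1 / 0.817671 = 1.222986.
  gamma(1) = phi_1 gamma(0) = (-0.427)(1.222986) = -0.522215.
Therefore gamma(1) = -0.5222 (to 4 decimal places).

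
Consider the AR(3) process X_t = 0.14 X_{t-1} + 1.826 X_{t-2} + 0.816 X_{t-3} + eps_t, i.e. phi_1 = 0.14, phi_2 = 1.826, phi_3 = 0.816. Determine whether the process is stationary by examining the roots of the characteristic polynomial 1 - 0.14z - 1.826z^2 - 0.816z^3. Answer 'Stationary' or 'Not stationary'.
\text{Not stationary}

The AR(p) characteristic polynomial is P(z) = 1 - 0.14z - 1.826z^2 - 0.816z^3.
Stationarity requires all roots to lie outside the unit circle, i.e. |z| > 1 for every root.
Degree 3: look for a simple real root z0 first, then factor out (1 - z/z0) and solve the remaining quadratic.
Testing z0 = 0.625: P(0.625) = 1 + (-0.14)(0.625) + (-1.826)(0.625)^2 + (-0.816)(0.625)^3
  = 1 + (-0.0875) + (-0.713281) + (-0.199219) = 0.  So z_0 = 0.625 is a root, |z_0| = 0.625.
Divide out the factor (1 - 1.6 z) = (1 - z/z0) (since 1/z0 = 1.6):
  P(z) = (1 - 1.6 z)(1 + (1.46) z + (0.51) z^2)
  [check: z-coef 1.46 - (1.6) = -0.14; z^2-coef 0.51 - (1.6)(1.46) = -1.826; z^3-coef -(1.6)(0.51) = -0.816.]
Remaining roots from the quadratic factor 1 + (1.46) z + (0.51) z^2:
  Set 1 + (1.46) z + (0.51) z^2 = 0, i.e. a z^2 + b z + c = 0 with a = 0.51, b = 1.46, c = 1.
  Discriminant D = b^2 - 4ac = (1.46)^2 - 4*(0.51)*1 = 2.1316 - (2.04) = 0.0916.
  D >= 0, so the roots are real: z = (-b +/- sqrt(D)) / (2a) = (-1.46 +/- 0.302655) / (1.02).
    z_1 = (-1.46 + 0.302655) / (1.02) = -1.1347,   |z_1| = 1.1347.
    z_2 = (-1.46 - 0.302655) / (1.02) = -1.7281,   |z_2| = 1.7281.
Moduli of all roots: 0.6250, 1.1347, 1.7281.
All moduli strictly greater than 1? No.
Verdict: Not stationary.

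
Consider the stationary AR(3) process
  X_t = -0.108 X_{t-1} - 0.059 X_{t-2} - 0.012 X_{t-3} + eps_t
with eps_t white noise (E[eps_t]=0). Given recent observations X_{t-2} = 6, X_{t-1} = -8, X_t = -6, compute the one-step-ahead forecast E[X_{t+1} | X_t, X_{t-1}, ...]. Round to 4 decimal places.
E[X_{t+1} \mid \mathcal F_t] = 1.0480

For an AR(p) model X_t = c + sum_i phi_i X_{t-i} + eps_t, the
one-step-ahead conditional mean is
  E[X_{t+1} | X_t, ...] = c + sum_i phi_i X_{t+1-i}.
Substitute known values:
  E[X_{t+1} | ...] = (-0.108) * (-6) + (-0.059) * (-8) + (-0.012) * (6)
                   = 1.0480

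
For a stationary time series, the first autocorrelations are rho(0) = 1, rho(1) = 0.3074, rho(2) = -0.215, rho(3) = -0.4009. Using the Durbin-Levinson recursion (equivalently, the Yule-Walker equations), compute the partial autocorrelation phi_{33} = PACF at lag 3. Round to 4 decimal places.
\phi_{33} = -0.2590

The PACF at lag k is phi_{kk}, the last component of the solution
to the Yule-Walker system G_k phi = r_k where
  (G_k)_{ij} = rho(|i - j|), (r_k)_i = rho(i), i,j = 1..k.
Equivalently, Durbin-Levinson gives phi_{kk} iteratively:
  phi_{11} = rho(1)
  phi_{kk} = [rho(k) - sum_{j=1..k-1} phi_{k-1,j} rho(k-j)]
            / [1 - sum_{j=1..k-1} phi_{k-1,j} rho(j)],
  phi_{k,j} = phi_{k-1,j} - phi_{kk} phi_{k-1,k-j},  j = 1..k-1.
Step k = 1:
  phi_11 = rho(1) = 0.3074.
Step k = 2:
  phi_22 = [rho(2) - phi_11 rho(1)] / [1 - phi_11 rho(1)] = [-0.215 - (0.3074)(0.3074)] / [1 - (0.3074)(0.3074)]
         = -0.30949476 / 0.90550524 = -0.341792.
  Update: phi_21 = phi_11 - phi_22 phi_11 = 0.3074 - (-0.341792)(0.3074) = 0.412467.
Step k = 3:
  phi_33 = [rho(3) - phi_21 rho(2) - phi_22 rho(1)] / [1 - phi_21 rho(1) - phi_22 rho(2)]
    numerator   = -0.4009 - (0.412467)(-0.215) - (-0.341792)(0.3074) = -0.20715264
    denominator = 1 - (0.412467)(0.3074) - (-0.341792)(-0.215) = 0.7997223
  phi_33 = -0.20715264 / 0.7997223 = -0.259.
Therefore phi_{33} = -0.2590.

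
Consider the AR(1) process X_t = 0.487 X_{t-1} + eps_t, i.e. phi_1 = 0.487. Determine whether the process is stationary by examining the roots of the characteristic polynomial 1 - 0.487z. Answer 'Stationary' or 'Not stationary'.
\text{Stationary}

The AR(p) characteristic polynomial is P(z) = 1 - 0.487z.
Stationarity requires all roots to lie outside the unit circle, i.e. |z| > 1 for every root.
This is linear in z: 1 + (-0.487) z = 0  =>  z = -1/(-0.487) = 2.053388,  |z| = 2.053388.
Moduli of all roots: 2.0534.
All moduli strictly greater than 1? Yes.
Verdict: Stationary.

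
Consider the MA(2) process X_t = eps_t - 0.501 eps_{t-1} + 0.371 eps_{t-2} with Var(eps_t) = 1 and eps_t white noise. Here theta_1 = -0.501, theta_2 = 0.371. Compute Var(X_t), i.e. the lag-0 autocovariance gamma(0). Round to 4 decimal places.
\gamma(0) = 1.3886

For an MA(q) process X_t = eps_t + sum_i theta_i eps_{t-i} with
Var(eps_t) = sigma^2, the variance is
  gamma(0) = sigma^2 * (1 + sum_i theta_i^2).
  sum_i theta_i^2 = (-0.501)^2 + (0.371)^2 = 0.251001 + 0.137641 = 0.388642.
  gamma(0) = 1 * (1 + 0.388642) = 1 * 1.388642 = 1.388642, which rounds to 1.3886.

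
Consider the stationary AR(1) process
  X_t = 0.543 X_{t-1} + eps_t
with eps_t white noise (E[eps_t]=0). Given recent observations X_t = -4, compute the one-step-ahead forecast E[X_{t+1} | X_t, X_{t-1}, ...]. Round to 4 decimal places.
E[X_{t+1} \mid \mathcal F_t] = -2.1720

For an AR(p) model X_t = c + sum_i phi_i X_{t-i} + eps_t, the
one-step-ahead conditional mean is
  E[X_{t+1} | X_t, ...] = c + sum_i phi_i X_{t+1-i}.
Substitute known values:
  E[X_{t+1} | ...] = (0.543) * (-4)
                   = -2.1720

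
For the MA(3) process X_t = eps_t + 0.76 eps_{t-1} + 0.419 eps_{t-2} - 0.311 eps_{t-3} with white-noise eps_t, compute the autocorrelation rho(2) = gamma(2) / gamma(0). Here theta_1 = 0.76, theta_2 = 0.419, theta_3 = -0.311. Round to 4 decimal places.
\rho(2) = 0.0987

For an MA(q) process with theta_0 = 1, the autocovariance is
  gamma(k) = sigma^2 * sum_{i=0..q-k} theta_i * theta_{i+k},
and rho(k) = gamma(k) / gamma(0). Sigma^2 cancels.
  numerator   = (1)*(0.419) + (0.76)*(-0.311) = 0.18264.
  denominator = (1)^2 + (0.76)^2 + (0.419)^2 + (-0.311)^2 = 1.849882.
  rho(2) = 0.18264 / 1.849882 = 0.0987.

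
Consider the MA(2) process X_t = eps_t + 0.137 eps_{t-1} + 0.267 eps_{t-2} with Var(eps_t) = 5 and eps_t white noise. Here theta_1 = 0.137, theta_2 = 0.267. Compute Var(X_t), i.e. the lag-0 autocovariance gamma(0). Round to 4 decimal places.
\gamma(0) = 5.4503

For an MA(q) process X_t = eps_t + sum_i theta_i eps_{t-i} with
Var(eps_t) = sigma^2, the variance is
  gamma(0) = sigma^2 * (1 + sum_i theta_i^2).
  sum_i theta_i^2 = (0.137)^2 + (0.267)^2 = 0.018769 + 0.071289 = 0.090058.
  gamma(0) = 5 * (1 + 0.090058) = 5 * 1.090058 = 5.45029, which rounds to 5.4503.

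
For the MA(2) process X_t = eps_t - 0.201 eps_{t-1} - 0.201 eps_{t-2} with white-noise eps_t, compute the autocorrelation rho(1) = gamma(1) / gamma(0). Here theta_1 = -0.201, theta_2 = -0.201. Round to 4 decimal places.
\rho(1) = -0.1486

For an MA(q) process with theta_0 = 1, the autocovariance is
  gamma(k) = sigma^2 * sum_{i=0..q-k} theta_i * theta_{i+k},
and rho(k) = gamma(k) / gamma(0). Sigma^2 cancels.
  numerator   = (1)*(-0.201) + (-0.201)*(-0.201) = -0.160599.
  denominator = (1)^2 + (-0.201)^2 + (-0.201)^2 = 1.080802.
  rho(1) = -0.160599 / 1.080802 = -0.1486.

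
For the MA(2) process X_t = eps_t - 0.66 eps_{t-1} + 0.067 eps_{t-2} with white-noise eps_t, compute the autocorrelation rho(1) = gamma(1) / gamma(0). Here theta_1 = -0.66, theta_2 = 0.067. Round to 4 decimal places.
\rho(1) = -0.4890

For an MA(q) process with theta_0 = 1, the autocovariance is
  gamma(k) = sigma^2 * sum_{i=0..q-k} theta_i * theta_{i+k},
and rho(k) = gamma(k) / gamma(0). Sigma^2 cancels.
  numerator   = (1)*(-0.66) + (-0.66)*(0.067) = -0.70422.
  denominator = (1)^2 + (-0.66)^2 + (0.067)^2 = 1.440089.
  rho(1) = -0.70422 / 1.440089 = -0.4890.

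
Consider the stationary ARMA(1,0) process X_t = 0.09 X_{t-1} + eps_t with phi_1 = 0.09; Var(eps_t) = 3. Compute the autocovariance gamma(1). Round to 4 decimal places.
\gamma(1) = 0.2722

Multiply the model equation by X_{t-k} and take expectations. With theta_0 = psi_0 = 1 and psi_j the MA(infinity) weights, this gives
  gamma(k) - sum_i phi_i gamma(k-i) = c_k,
  c_k = sigma^2 * sum_{j=k..q} theta_j psi_{j-k}   (c_k = 0 for k > q),
using gamma(-m) = gamma(m).
Pure AR (q = 0): c_0 = sigma^2 = 3, c_k = 0 for k >= 1.
Equations for k = 0 and k = 1 (AR order 1):
  gamma(0) = phi_1 gamma(1) + c_0
  gamma(1) = phi_1 gamma(0) + c_1
Substituting the second into the first: gamma(0) (1 - phi_1^2) = c_0 + phi_1 c_1, so
  gamma(0) = c_0 / (1 - phi_1^2) = 3 / (1 - (0.09)^2) = 3 / 0.9919 = 3.024498.
  gamma(1) = phi_1 gamma(0) = (0.09)(3.024498) = 0.272205.
Therefore gamma(1) = 0.2722 (to 4 decimal places).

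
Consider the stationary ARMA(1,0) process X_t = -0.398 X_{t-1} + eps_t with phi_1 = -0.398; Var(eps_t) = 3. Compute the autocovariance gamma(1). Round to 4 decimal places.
\gamma(1) = -1.4187

Multiply the model equation by X_{t-k} and take expectations. With theta_0 = psi_0 = 1 and psi_j the MA(infinity) weights, this gives
  gamma(k) - sum_i phi_i gamma(k-i) = c_k,
  c_k = sigma^2 * sum_{j=k..q} theta_j psi_{j-k}   (c_k = 0 for k > q),
using gamma(-m) = gamma(m).
Pure AR (q = 0): c_0 = sigma^2 = 3, c_k = 0 for k >= 1.
Equations for k = 0 and k = 1 (AR order 1):
  gamma(0) = phi_1 gamma(1) + c_0
  gamma(1) = phi_1 gamma(0) + c_1
Substituting the second into the first: gamma(0) (1 - phi_1^2) = c_0 + phi_1 c_1, so
  gamma(0) = c_0 / (1 - phi_1^2) = 3 / (1 - (-0.398)^2) = 3 / 0.841596 = 3.564656.
  gamma(1) = phi_1 gamma(0) = (-0.398)(3.564656) = -1.418733.
Therefore gamma(1) = -1.4187 (to 4 decimal places).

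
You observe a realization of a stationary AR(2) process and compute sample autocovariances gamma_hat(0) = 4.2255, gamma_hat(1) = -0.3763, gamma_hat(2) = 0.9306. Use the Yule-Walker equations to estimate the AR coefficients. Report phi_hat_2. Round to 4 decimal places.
\hat\phi_{2} = 0.2140

The Yule-Walker equations for an AR(p) process read, in matrix form,
  Gamma_p phi = r_p,   with   (Gamma_p)_{ij} = gamma(|i - j|),
                       (r_p)_i = gamma(i),   i,j = 1..p.
Substitute the sample gammas (Toeplitz matrix and right-hand side of size 2):
  Gamma_p = [[4.2255, -0.3763], [-0.3763, 4.2255]]
  r_p     = [-0.3763, 0.9306]
Written out:
  4.2255 phi_1 - 0.3763 phi_2 = -0.3763
  -0.3763 phi_1 + 4.2255 phi_2 = 0.9306
Solve by Cramer's rule:
  det = gamma(0)^2 - gamma(1)^2 = (4.2255)^2 - (-0.3763)^2 = 17.85485025 - 0.14160169 = 17.71324856
  phi_hat_1 = [gamma(1) gamma(0) - gamma(1) gamma(2)] / det = [(-0.3763)(4.2255) - (-0.3763)(0.9306)] / 17.71324856 = -1.23987087 / 17.71324856 = -0.07
  phi_hat_2 = [gamma(0) gamma(2) - gamma(1)^2] / det = [(4.2255)(0.9306) - (-0.3763)^2] / 17.71324856 = 3.79064861 / 17.71324856 = 0.214
So phi_hat = [-0.0700, 0.2140].
Therefore phi_hat_2 = 0.2140.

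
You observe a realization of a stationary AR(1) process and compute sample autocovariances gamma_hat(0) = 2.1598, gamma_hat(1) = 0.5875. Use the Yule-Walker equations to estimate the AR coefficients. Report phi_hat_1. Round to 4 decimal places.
\hat\phi_{1} = 0.2720

The Yule-Walker equations for an AR(p) process read, in matrix form,
  Gamma_p phi = r_p,   with   (Gamma_p)_{ij} = gamma(|i - j|),
                       (r_p)_i = gamma(i),   i,j = 1..p.
Substitute the sample gammas (Toeplitz matrix and right-hand side of size 1):
  Gamma_p = [[2.1598]]
  r_p     = [0.5875]
With p = 1 this is the single equation gamma(0) phi_1 = gamma(1):
  phi_hat_1 = gamma(1) / gamma(0) = 0.5875 / 2.1598 = 0.2720.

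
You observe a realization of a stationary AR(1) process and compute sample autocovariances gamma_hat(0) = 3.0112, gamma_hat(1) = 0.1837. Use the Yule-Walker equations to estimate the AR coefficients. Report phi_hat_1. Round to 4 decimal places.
\hat\phi_{1} = 0.0610

The Yule-Walker equations for an AR(p) process read, in matrix form,
  Gamma_p phi = r_p,   with   (Gamma_p)_{ij} = gamma(|i - j|),
                       (r_p)_i = gamma(i),   i,j = 1..p.
Substitute the sample gammas (Toeplitz matrix and right-hand side of size 1):
  Gamma_p = [[3.0112]]
  r_p     = [0.1837]
With p = 1 this is the single equation gamma(0) phi_1 = gamma(1):
  phi_hat_1 = gamma(1) / gamma(0) = 0.1837 / 3.0112 = 0.0610.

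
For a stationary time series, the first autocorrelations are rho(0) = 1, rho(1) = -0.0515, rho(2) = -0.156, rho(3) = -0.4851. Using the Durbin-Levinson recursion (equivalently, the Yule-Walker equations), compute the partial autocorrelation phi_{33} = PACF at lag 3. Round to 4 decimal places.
\phi_{33} = -0.5170

The PACF at lag k is phi_{kk}, the last component of the solution
to the Yule-Walker system G_k phi = r_k where
  (G_k)_{ij} = rho(|i - j|), (r_k)_i = rho(i), i,j = 1..k.
Equivalently, Durbin-Levinson gives phi_{kk} iteratively:
  phi_{11} = rho(1)
  phi_{kk} = [rho(k) - sum_{j=1..k-1} phi_{k-1,j} rho(k-j)]
            / [1 - sum_{j=1..k-1} phi_{k-1,j} rho(j)],
  phi_{k,j} = phi_{k-1,j} - phi_{kk} phi_{k-1,k-j},  j = 1..k-1.
Step k = 1:
  phi_11 = rho(1) = -0.0515.
Step k = 2:
  phi_22 = [rho(2) - phi_11 rho(1)] / [1 - phi_11 rho(1)] = [-0.156 - (-0.0515)(-0.0515)] / [1 - (-0.0515)(-0.0515)]
         = -0.15865225 / 0.99734775 = -0.159074.
  Update: phi_21 = phi_11 - phi_22 phi_11 = -0.0515 - (-0.159074)(-0.0515) = -0.059692.
Step k = 3:
  phi_33 = [rho(3) - phi_21 rho(2) - phi_22 rho(1)] / [1 - phi_21 rho(1) - phi_22 rho(2)]
    numerator   = -0.4851 - (-0.059692)(-0.156) - (-0.159074)(-0.0515) = -0.50260432
    denominator = 1 - (-0.059692)(-0.0515) - (-0.159074)(-0.156) = 0.97211028
  phi_33 = -0.50260432 / 0.97211028 = -0.517.
Therefore phi_{33} = -0.5170.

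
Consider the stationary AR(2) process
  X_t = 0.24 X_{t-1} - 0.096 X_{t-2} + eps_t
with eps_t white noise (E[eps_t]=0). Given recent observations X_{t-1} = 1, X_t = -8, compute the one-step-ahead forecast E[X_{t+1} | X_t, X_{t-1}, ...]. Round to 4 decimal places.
E[X_{t+1} \mid \mathcal F_t] = -2.0160

For an AR(p) model X_t = c + sum_i phi_i X_{t-i} + eps_t, the
one-step-ahead conditional mean is
  E[X_{t+1} | X_t, ...] = c + sum_i phi_i X_{t+1-i}.
Substitute known values:
  E[X_{t+1} | ...] = (0.24) * (-8) + (-0.096) * (1)
                   = -2.0160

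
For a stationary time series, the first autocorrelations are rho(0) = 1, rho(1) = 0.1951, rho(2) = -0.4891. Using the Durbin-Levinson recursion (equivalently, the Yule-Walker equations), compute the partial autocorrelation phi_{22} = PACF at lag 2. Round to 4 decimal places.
\phi_{22} = -0.5480

The PACF at lag k is phi_{kk}, the last component of the solution
to the Yule-Walker system G_k phi = r_k where
  (G_k)_{ij} = rho(|i - j|), (r_k)_i = rho(i), i,j = 1..k.
Equivalently, Durbin-Levinson gives phi_{kk} iteratively:
  phi_{11} = rho(1)
  phi_{kk} = [rho(k) - sum_{j=1..k-1} phi_{k-1,j} rho(k-j)]
            / [1 - sum_{j=1..k-1} phi_{k-1,j} rho(j)],
  phi_{k,j} = phi_{k-1,j} - phi_{kk} phi_{k-1,k-j},  j = 1..k-1.
Step k = 1:
  phi_11 = rho(1) = 0.1951.
Step k = 2:
  phi_22 = [rho(2) - phi_11 rho(1)] / [1 - phi_11 rho(1)] = [-0.4891 - (0.1951)(0.1951)] / [1 - (0.1951)(0.1951)]
         = -0.52716401 / 0.96193599 = -0.548.
Therefore phi_{22} = -0.5480.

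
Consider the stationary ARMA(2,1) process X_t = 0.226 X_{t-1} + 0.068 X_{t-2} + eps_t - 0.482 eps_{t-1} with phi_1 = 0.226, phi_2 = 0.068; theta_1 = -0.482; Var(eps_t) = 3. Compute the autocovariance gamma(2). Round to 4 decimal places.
\gamma(2) = 0.0420

Multiply the model equation by X_{t-k} and take expectations. With theta_0 = psi_0 = 1 and psi_j the MA(infinity) weights, this gives
  gamma(k) - sum_i phi_i gamma(k-i) = c_k,
  c_k = sigma^2 * sum_{j=k..q} theta_j psi_{j-k}   (c_k = 0 for k > q),
using gamma(-m) = gamma(m).
psi-weights needed (psi_j = theta_j + sum_i phi_i psi_{j-i}):
  psi_1 = theta_1 + phi_1 = -0.482 + (0.226) = -0.256
Right-hand sides:
  c_0 = sigma^2 (1 + theta_1 psi_1) = 3 * (1 + (-0.482)(-0.256)) = 3 * 1.123392 = 3.370176
  c_1 = sigma^2 theta_1 = 3 * (-0.482) = -1.446
  c_2 = 0
Equations for k = 0, 1, 2 (AR order 2, c_2 = 0):
  (E0) gamma(0) = phi_1 gamma(1) + phi_2 gamma(2) + c_0
  (E1) gamma(1) = phi_1 gamma(0) + phi_2 gamma(1) + c_1
  (E2) gamma(2) = phi_1 gamma(1) + phi_2 gamma(0)
From (E1): gamma(1) = A gamma(0) + B with
  A = phi_1 / (1 - phi_2) = 0.226 / 0.932 = 0.242489,   B = c_1 / (1 - phi_2) = -1.446 / 0.932 = -1.551502.
Insert (E2) into (E0): gamma(0) (1 - phi_2^2) = phi_1 (1 + phi_2) gamma(1) + c_0.
  phi_1 (1 + phi_2) = (0.226)(1.068) = 0.241368,   1 - phi_2^2 = 0.995376.
Replace gamma(1) by A gamma(0) + B and collect gamma(0):
  gamma(0) [0.995376 - (0.241368)(0.242489)] = (0.241368)(-1.551502) + 3.370176
  gamma(0) * 0.936847 = 2.995693
  gamma(0) = 2.995693 / 0.936847 = 3.197634.
  gamma(1) = A gamma(0) + B = (0.242489)(3.197634) + (-1.551502) = -0.77611.
  gamma(2) = phi_1 gamma(1) + phi_2 gamma(0) = (0.226)(-0.77611) + (0.068)(3.197634) = 0.042038.
Therefore gamma(2) = 0.0420 (to 4 decimal places).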